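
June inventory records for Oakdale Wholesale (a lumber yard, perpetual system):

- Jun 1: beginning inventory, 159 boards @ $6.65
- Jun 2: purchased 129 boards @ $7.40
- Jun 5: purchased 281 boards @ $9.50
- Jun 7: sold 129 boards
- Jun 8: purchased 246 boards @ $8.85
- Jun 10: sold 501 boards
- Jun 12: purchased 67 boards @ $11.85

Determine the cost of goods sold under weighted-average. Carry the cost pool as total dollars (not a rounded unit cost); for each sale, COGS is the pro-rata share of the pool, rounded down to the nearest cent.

After Jun 1: 159 on hand, pool $1,057.35 (≈ $6.6500 each)
After Jun 2: 288 on hand, pool $2,011.95 (≈ $6.9859 each)
After Jun 5: 569 on hand, pool $4,681.45 (≈ $8.2275 each)
Jun 7, sell 129: 129/569 × $4,681.45 → $1,061.34
After Jun 8: 686 on hand, pool $5,797.21 (≈ $8.4507 each)
Jun 10, sell 501: 501/686 × $5,797.21 → $4,233.82
After Jun 12: 252 on hand, pool $2,357.34 (≈ $9.3545 each)
Total COGS = $1,061.34 + $4,233.82 = $5,295.16
Ending inventory (cost pool remaining) = $2,357.34
Check: goods available $7,652.50 = COGS $5,295.16 + ending $2,357.34

COGS = $5,295.16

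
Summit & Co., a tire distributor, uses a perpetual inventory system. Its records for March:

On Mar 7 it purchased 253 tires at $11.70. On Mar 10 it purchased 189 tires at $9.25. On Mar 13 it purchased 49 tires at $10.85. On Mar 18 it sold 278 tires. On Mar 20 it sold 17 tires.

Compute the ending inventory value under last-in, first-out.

Mar 18, 278 sold [LIFO — newest first]: 49 @ $10.85 + 189 @ $9.25 + 40 @ $11.70 = $2,747.90
Mar 20, 17 sold [LIFO — newest first]: 17 @ $11.70 = $198.90
Total COGS = $2,747.90 + $198.90 = $2,946.80
Ending inventory: 196 @ $11.70 = $2,293.20
Check: goods available $5,240.00 = COGS $2,946.80 + ending $2,293.20

Ending inventory = $2,293.20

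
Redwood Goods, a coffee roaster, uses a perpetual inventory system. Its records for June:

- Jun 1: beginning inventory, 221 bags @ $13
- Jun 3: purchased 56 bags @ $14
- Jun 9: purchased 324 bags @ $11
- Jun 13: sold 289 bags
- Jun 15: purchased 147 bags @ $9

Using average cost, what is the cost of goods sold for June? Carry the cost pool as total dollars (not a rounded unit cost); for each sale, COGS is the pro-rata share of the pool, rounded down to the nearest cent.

COGS = $3,472.32

After Jun 1: 221 on hand, pool $2,873.00 (≈ $13.0000 each)
After Jun 3: 277 on hand, pool $3,657.00 (≈ $13.2022 each)
After Jun 9: 601 on hand, pool $7,221.00 (≈ $12.0150 each)
Jun 13, sell 289: 289/601 × $7,221.00 → $3,472.32
After Jun 15: 459 on hand, pool $5,071.68 (≈ $11.0494 each)
Ending inventory (cost pool remaining) = $5,071.68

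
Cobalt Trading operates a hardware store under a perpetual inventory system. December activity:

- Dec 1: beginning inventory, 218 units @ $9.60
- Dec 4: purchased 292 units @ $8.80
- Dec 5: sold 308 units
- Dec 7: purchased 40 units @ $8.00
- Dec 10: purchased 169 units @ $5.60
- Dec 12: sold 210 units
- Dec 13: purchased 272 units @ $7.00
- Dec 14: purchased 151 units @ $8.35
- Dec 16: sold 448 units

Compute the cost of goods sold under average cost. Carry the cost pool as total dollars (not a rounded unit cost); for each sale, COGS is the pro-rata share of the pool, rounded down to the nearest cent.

After Dec 1: 218 on hand, pool $2,092.80 (≈ $9.6000 each)
After Dec 4: 510 on hand, pool $4,662.40 (≈ $9.1420 each)
Dec 5, sell 308: 308/510 × $4,662.40 → $2,815.72
After Dec 7: 242 on hand, pool $2,166.68 (≈ $8.9532 each)
After Dec 10: 411 on hand, pool $3,113.08 (≈ $7.5744 each)
Dec 12, sell 210: 210/411 × $3,113.08 → $1,590.62
After Dec 13: 473 on hand, pool $3,426.46 (≈ $7.2441 each)
After Dec 14: 624 on hand, pool $4,687.31 (≈ $7.5117 each)
Dec 16, sell 448: 448/624 × $4,687.31 → $3,365.24
Total COGS = $2,815.72 + $1,590.62 + $3,365.24 = $7,771.58
Ending inventory (cost pool remaining) = $1,322.07

COGS = $7,771.58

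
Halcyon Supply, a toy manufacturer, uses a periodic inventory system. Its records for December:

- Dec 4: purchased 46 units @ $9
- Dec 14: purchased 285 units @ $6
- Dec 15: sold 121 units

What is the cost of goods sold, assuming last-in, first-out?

Dec 15, 121 sold [LIFO — newest first]: 121 @ $6 = $726
Ending inventory: 46 @ $9 + 164 @ $6 = $1,398
Check: goods available $2,124 = COGS $726 + ending $1,398

COGS = $726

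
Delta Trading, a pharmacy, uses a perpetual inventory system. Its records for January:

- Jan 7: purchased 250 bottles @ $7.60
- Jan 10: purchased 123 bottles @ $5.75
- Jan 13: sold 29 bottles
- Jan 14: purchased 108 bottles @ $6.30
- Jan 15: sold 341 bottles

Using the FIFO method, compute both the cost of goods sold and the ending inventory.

COGS = $2,590.00; ending inventory = $697.65

Jan 13, 29 sold [FIFO — oldest first]: 29 @ $7.60 = $220.40
Jan 15, 341 sold [FIFO — oldest first]: 221 @ $7.60 + 120 @ $5.75 = $2,369.60
Total COGS = $220.40 + $2,369.60 = $2,590.00
Ending inventory: 3 @ $5.75 + 108 @ $6.30 = $697.65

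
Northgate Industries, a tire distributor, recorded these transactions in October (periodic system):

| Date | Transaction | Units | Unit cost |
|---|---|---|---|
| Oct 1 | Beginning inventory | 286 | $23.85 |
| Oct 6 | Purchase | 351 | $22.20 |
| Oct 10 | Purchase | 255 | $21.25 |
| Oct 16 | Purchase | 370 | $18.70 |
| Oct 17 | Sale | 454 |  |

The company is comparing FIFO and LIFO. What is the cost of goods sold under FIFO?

COGS = $10,550.70

FIFO COGS: 286 @ $23.85 + 168 @ $22.20 = $10,550.70
LIFO COGS: 370 @ $18.70 + 84 @ $21.25 = $8,704.00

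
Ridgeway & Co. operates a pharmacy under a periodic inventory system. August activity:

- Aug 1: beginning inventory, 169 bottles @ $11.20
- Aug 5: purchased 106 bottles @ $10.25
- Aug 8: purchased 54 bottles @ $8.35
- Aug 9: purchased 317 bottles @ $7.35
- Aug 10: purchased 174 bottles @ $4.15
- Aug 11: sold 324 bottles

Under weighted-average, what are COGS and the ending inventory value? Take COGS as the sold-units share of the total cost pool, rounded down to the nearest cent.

COGS = $2,561.27; ending inventory = $3,920.98

Aug 11, sell 324: 324/820 × $6,482.25 → $2,561.27
Ending inventory (cost pool remaining) = $3,920.98
Check: goods available $6,482.25 = COGS $2,561.27 + ending $3,920.98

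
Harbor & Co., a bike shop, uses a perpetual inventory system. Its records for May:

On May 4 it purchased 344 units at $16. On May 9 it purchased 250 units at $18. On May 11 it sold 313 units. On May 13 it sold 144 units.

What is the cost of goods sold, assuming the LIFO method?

COGS = $7,812

May 11, 313 sold [LIFO — newest first]: 250 @ $18 + 63 @ $16 = $5,508
May 13, 144 sold [LIFO — newest first]: 144 @ $16 = $2,304
Total COGS = $5,508 + $2,304 = $7,812
Ending inventory: 137 @ $16 = $2,192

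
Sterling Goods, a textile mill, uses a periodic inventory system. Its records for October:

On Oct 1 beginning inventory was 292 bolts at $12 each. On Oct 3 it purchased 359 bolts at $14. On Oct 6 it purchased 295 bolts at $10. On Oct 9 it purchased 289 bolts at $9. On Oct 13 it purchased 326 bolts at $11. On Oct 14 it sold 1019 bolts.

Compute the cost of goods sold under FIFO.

COGS = $12,137

Oct 14, 1019 sold [FIFO — oldest first]: 292 @ $12 + 359 @ $14 + 295 @ $10 + 73 @ $9 = $12,137
Ending inventory: 216 @ $9 + 326 @ $11 = $5,530
Check: goods available $17,667 = COGS $12,137 + ending $5,530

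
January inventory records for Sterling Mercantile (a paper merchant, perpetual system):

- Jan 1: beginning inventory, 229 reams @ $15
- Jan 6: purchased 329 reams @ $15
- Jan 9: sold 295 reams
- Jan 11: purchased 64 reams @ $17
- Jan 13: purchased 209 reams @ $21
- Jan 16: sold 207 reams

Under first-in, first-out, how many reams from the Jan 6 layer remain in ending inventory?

Jan 9, 295 sold [FIFO — oldest first]: 229 @ $15 + 66 @ $15 = $4,425
Jan 16, 207 sold [FIFO — oldest first]: 207 @ $15 = $3,105
Total COGS = $4,425 + $3,105 = $7,530
Ending inventory: 56 @ $15 + 64 @ $17 + 209 @ $21 = $6,317

56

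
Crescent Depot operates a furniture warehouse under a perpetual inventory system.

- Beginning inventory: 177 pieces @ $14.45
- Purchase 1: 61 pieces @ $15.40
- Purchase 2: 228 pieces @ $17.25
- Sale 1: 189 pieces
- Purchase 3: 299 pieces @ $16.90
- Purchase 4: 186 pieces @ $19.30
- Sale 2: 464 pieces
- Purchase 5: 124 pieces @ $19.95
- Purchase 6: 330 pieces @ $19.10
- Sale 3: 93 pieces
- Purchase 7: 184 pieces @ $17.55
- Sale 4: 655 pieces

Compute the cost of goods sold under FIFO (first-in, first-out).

COGS = $24,773.35

Sale 1 (189) [FIFO — oldest first]: 177 @ $14.45 + 12 @ $15.40 = $2,742.45
Sale 2 (464) [FIFO — oldest first]: 49 @ $15.40 + 228 @ $17.25 + 187 @ $16.90 = $7,847.90
Sale 3 (93) [FIFO — oldest first]: 93 @ $16.90 = $1,571.70
Sale 4 (655) [FIFO — oldest first]: 19 @ $16.90 + 186 @ $19.30 + 124 @ $19.95 + 326 @ $19.10 = $12,611.30
Total COGS = $2,742.45 + $7,847.90 + $1,571.70 + $12,611.30 = $24,773.35
Ending inventory: 4 @ $19.10 + 184 @ $17.55 = $3,305.60
Check: goods available $28,078.95 = COGS $24,773.35 + ending $3,305.60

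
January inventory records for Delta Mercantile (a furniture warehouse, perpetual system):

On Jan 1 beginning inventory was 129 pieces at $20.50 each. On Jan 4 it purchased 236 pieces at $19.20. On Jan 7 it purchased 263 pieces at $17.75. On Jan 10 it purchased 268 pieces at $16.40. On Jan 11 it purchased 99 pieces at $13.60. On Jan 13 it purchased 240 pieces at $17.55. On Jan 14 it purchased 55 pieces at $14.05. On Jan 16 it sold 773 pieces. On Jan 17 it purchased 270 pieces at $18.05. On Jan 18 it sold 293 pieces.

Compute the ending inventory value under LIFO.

Jan 16, 773 sold [LIFO — newest first]: 55 @ $14.05 + 240 @ $17.55 + 99 @ $13.60 + 268 @ $16.40 + 111 @ $17.75 = $12,696.60
Jan 18, 293 sold [LIFO — newest first]: 270 @ $18.05 + 23 @ $17.75 = $5,281.75
Total COGS = $12,696.60 + $5,281.75 = $17,978.35
Ending inventory: 129 @ $20.50 + 236 @ $19.20 + 129 @ $17.75 = $9,465.45

Ending inventory = $9,465.45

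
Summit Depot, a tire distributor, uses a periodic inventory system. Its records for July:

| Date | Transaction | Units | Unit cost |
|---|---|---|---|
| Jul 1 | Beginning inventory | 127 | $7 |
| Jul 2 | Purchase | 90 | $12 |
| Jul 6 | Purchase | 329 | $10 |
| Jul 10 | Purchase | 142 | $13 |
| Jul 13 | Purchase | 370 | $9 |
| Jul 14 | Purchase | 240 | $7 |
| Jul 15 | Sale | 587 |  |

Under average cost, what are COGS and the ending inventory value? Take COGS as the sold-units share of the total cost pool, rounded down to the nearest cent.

COGS = $5,478.81; ending inventory = $6,636.19

Jul 15, sell 587: 587/1298 × $12,115.00 → $5,478.81
Ending inventory (cost pool remaining) = $6,636.19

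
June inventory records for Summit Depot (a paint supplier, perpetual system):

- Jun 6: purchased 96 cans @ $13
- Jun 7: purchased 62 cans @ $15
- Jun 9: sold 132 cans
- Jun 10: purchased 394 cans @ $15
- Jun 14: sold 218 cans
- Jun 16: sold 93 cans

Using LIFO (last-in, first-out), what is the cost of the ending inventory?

Jun 9, 132 sold [LIFO — newest first]: 62 @ $15 + 70 @ $13 = $1,840
Jun 14, 218 sold [LIFO — newest first]: 218 @ $15 = $3,270
Jun 16, 93 sold [LIFO — newest first]: 93 @ $15 = $1,395
Total COGS = $1,840 + $3,270 + $1,395 = $6,505
Ending inventory: 26 @ $13 + 83 @ $15 = $1,583

Ending inventory = $1,583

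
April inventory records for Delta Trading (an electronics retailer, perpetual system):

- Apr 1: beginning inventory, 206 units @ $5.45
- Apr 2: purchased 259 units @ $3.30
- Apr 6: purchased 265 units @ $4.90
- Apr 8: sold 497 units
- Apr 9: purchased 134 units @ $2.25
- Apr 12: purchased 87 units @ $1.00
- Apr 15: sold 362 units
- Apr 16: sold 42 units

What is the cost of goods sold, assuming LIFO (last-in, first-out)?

Apr 8, 497 sold [LIFO — newest first]: 265 @ $4.90 + 232 @ $3.30 = $2,064.10
Apr 15, 362 sold [LIFO — newest first]: 87 @ $1.00 + 134 @ $2.25 + 27 @ $3.30 + 114 @ $5.45 = $1,098.90
Apr 16, 42 sold [LIFO — newest first]: 42 @ $5.45 = $228.90
Total COGS = $2,064.10 + $1,098.90 + $228.90 = $3,391.90
Ending inventory: 50 @ $5.45 = $272.50
Check: goods available $3,664.40 = COGS $3,391.90 + ending $272.50

COGS = $3,391.90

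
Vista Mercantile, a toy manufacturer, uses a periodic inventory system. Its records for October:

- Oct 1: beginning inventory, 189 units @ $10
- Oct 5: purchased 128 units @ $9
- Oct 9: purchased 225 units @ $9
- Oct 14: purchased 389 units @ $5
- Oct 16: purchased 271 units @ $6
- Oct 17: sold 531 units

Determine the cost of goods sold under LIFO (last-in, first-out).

COGS = $2,926

Oct 17, 531 sold [LIFO — newest first]: 271 @ $6 + 260 @ $5 = $2,926
Ending inventory: 189 @ $10 + 128 @ $9 + 225 @ $9 + 129 @ $5 = $5,712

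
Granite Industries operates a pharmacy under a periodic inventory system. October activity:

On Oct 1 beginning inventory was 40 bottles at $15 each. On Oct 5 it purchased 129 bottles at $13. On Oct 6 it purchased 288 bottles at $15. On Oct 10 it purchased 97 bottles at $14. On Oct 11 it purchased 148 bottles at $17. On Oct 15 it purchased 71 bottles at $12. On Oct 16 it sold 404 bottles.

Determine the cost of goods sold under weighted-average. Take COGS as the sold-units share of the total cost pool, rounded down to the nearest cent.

Oct 16, sell 404: 404/773 × $11,323.00 → $5,917.84
Ending inventory (cost pool remaining) = $5,405.16

COGS = $5,917.84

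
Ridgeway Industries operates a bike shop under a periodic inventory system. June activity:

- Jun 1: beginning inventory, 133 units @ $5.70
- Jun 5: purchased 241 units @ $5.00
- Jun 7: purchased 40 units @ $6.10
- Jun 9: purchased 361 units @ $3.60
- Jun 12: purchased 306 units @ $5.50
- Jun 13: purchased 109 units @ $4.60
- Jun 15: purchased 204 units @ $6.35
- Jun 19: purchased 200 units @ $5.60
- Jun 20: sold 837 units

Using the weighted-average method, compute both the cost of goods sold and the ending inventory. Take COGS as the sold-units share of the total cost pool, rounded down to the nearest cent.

COGS = $4,256.67; ending inventory = $3,849.83

Jun 20, sell 837: 837/1594 × $8,106.50 → $4,256.67
Ending inventory (cost pool remaining) = $3,849.83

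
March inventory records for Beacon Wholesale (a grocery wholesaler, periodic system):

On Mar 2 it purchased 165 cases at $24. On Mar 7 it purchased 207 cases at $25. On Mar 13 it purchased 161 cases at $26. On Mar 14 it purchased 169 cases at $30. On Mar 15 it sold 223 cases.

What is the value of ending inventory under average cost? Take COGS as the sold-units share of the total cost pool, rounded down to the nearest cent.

Mar 15, sell 223: 223/702 × $18,391.00 → $5,842.15
Ending inventory (cost pool remaining) = $12,548.85
Check: goods available $18,391.00 = COGS $5,842.15 + ending $12,548.85

Ending inventory = $12,548.85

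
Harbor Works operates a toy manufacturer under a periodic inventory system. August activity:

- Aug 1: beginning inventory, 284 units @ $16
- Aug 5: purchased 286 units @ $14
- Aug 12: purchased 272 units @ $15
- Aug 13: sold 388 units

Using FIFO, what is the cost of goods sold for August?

Aug 13, 388 sold [FIFO — oldest first]: 284 @ $16 + 104 @ $14 = $6,000
Ending inventory: 182 @ $14 + 272 @ $15 = $6,628
Check: goods available $12,628 = COGS $6,000 + ending $6,628

COGS = $6,000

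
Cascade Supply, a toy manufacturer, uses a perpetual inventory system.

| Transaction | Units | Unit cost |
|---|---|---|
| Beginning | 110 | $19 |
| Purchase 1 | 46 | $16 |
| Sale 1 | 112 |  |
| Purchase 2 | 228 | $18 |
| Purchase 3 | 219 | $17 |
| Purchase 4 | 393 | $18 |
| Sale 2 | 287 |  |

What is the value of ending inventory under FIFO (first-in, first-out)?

Sale 1 (112) [FIFO — oldest first]: 110 @ $19 + 2 @ $16 = $2,122
Sale 2 (287) [FIFO — oldest first]: 44 @ $16 + 228 @ $18 + 15 @ $17 = $5,063
Total COGS = $2,122 + $5,063 = $7,185
Ending inventory: 204 @ $17 + 393 @ $18 = $10,542
Check: goods available $17,727 = COGS $7,185 + ending $10,542

Ending inventory = $10,542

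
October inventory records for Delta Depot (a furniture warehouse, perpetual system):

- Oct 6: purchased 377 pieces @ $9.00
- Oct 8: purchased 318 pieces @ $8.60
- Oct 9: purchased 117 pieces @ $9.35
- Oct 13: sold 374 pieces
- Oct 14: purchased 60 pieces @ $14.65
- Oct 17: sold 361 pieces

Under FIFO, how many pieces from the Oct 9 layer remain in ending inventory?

77

Oct 13, 374 sold [FIFO — oldest first]: 374 @ $9.00 = $3,366.00
Oct 17, 361 sold [FIFO — oldest first]: 3 @ $9.00 + 318 @ $8.60 + 40 @ $9.35 = $3,135.80
Total COGS = $3,366.00 + $3,135.80 = $6,501.80
Ending inventory: 77 @ $9.35 + 60 @ $14.65 = $1,598.95
Check: goods available $8,100.75 = COGS $6,501.80 + ending $1,598.95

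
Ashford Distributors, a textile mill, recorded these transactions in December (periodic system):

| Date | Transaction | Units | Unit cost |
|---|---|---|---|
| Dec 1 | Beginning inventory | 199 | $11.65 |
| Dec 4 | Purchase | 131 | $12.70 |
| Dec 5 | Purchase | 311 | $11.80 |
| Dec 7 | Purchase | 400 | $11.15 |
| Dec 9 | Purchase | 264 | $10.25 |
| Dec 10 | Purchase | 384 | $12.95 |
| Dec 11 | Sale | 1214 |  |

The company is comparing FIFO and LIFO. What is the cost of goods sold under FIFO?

COGS = $13,885.10

FIFO COGS: 199 @ $11.65 + 131 @ $12.70 + 311 @ $11.80 + 400 @ $11.15 + 173 @ $10.25 = $13,885.10
LIFO COGS: 384 @ $12.95 + 264 @ $10.25 + 400 @ $11.15 + 166 @ $11.80 = $14,097.60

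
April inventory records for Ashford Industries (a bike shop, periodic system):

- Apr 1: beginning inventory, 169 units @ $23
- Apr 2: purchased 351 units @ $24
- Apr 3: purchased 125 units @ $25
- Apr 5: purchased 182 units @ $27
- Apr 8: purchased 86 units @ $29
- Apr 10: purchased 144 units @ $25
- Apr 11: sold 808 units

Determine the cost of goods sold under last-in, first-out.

Apr 11, 808 sold [LIFO — newest first]: 144 @ $25 + 86 @ $29 + 182 @ $27 + 125 @ $25 + 271 @ $24 = $20,637
Ending inventory: 169 @ $23 + 80 @ $24 = $5,807
Check: goods available $26,444 = COGS $20,637 + ending $5,807

COGS = $20,637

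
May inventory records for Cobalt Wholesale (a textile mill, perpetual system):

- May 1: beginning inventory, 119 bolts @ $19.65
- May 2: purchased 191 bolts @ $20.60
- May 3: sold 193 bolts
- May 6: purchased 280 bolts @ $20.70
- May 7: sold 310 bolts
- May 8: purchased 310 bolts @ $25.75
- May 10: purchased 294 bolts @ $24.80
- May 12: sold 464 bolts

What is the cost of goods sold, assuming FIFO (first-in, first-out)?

May 3, 193 sold [FIFO — oldest first]: 119 @ $19.65 + 74 @ $20.60 = $3,862.75
May 7, 310 sold [FIFO — oldest first]: 117 @ $20.60 + 193 @ $20.70 = $6,405.30
May 12, 464 sold [FIFO — oldest first]: 87 @ $20.70 + 310 @ $25.75 + 67 @ $24.80 = $11,445.00
Total COGS = $3,862.75 + $6,405.30 + $11,445.00 = $21,713.05
Ending inventory: 227 @ $24.80 = $5,629.60

COGS = $21,713.05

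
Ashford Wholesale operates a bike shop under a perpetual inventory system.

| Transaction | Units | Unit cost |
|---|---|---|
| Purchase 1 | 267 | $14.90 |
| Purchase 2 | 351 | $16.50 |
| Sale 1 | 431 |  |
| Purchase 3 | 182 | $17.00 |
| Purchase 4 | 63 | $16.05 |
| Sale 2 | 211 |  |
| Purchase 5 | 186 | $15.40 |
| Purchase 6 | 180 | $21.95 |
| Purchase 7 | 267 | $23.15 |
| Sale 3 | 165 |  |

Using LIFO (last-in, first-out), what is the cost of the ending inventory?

Ending inventory = $12,541.00

Sale 1 (431) [LIFO — newest first]: 351 @ $16.50 + 80 @ $14.90 = $6,983.50
Sale 2 (211) [LIFO — newest first]: 63 @ $16.05 + 148 @ $17.00 = $3,527.15
Sale 3 (165) [LIFO — newest first]: 165 @ $23.15 = $3,819.75
Total COGS = $6,983.50 + $3,527.15 + $3,819.75 = $14,330.40
Ending inventory: 187 @ $14.90 + 34 @ $17.00 + 186 @ $15.40 + 180 @ $21.95 + 102 @ $23.15 = $12,541.00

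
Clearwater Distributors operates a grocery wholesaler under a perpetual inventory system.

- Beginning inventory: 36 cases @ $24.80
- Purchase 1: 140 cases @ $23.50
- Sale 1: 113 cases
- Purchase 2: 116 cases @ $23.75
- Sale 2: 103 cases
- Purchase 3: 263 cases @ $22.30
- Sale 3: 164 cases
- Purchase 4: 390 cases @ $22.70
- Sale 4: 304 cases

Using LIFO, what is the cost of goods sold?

Sale 1 (113) [LIFO — newest first]: 113 @ $23.50 = $2,655.50
Sale 2 (103) [LIFO — newest first]: 103 @ $23.75 = $2,446.25
Sale 3 (164) [LIFO — newest first]: 164 @ $22.30 = $3,657.20
Sale 4 (304) [LIFO — newest first]: 304 @ $22.70 = $6,900.80
Total COGS = $2,655.50 + $2,446.25 + $3,657.20 + $6,900.80 = $15,659.75
Ending inventory: 36 @ $24.80 + 27 @ $23.50 + 13 @ $23.75 + 99 @ $22.30 + 86 @ $22.70 = $5,995.95

COGS = $15,659.75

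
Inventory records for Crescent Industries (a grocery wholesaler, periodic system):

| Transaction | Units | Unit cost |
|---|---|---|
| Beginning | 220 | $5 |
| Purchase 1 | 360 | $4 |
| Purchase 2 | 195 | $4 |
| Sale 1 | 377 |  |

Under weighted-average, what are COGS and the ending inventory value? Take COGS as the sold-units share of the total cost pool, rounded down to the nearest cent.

COGS = $1,615.01; ending inventory = $1,704.99

Sale 1, sell 377: 377/775 × $3,320.00 → $1,615.01
Ending inventory (cost pool remaining) = $1,704.99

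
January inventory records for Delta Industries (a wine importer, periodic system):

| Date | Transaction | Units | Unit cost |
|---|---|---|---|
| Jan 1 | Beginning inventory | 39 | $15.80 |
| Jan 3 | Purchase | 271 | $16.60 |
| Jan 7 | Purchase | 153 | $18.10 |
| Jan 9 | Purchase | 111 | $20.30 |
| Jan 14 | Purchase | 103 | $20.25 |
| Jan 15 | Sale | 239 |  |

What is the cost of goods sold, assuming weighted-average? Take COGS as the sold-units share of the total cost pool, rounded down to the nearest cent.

Jan 15, sell 239: 239/677 × $12,223.15 → $4,315.11
Ending inventory (cost pool remaining) = $7,908.04

COGS = $4,315.11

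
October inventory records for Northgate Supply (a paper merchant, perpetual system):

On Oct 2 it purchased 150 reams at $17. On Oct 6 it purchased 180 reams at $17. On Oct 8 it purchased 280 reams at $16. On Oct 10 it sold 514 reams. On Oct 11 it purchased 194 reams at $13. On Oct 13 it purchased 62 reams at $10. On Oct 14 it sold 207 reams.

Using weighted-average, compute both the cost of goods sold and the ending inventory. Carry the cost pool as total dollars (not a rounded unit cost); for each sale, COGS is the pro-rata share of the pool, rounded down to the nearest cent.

After Oct 2: 150 on hand, pool $2,550.00 (≈ $17.0000 each)
After Oct 6: 330 on hand, pool $5,610.00 (≈ $17.0000 each)
After Oct 8: 610 on hand, pool $10,090.00 (≈ $16.5410 each)
Oct 10, sell 514: 514/610 × $10,090.00 → $8,502.06
After Oct 11: 290 on hand, pool $4,109.94 (≈ $14.1722 each)
After Oct 13: 352 on hand, pool $4,729.94 (≈ $13.4373 each)
Oct 14, sell 207: 207/352 × $4,729.94 → $2,781.52
Total COGS = $8,502.06 + $2,781.52 = $11,283.58
Ending inventory (cost pool remaining) = $1,948.42

COGS = $11,283.58; ending inventory = $1,948.42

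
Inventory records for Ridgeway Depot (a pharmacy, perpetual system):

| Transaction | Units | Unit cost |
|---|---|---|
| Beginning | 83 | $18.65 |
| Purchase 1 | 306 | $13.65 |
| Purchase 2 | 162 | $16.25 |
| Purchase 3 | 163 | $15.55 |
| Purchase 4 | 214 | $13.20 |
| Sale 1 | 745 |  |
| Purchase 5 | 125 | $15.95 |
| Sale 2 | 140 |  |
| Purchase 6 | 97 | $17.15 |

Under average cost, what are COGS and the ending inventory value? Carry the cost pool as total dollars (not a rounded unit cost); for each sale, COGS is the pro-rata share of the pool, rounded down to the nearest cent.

COGS = $13,147.63; ending inventory = $4,226.47

After Beginning: 83 on hand, pool $1,547.95 (≈ $18.6500 each)
After Purchase 1: 389 on hand, pool $5,724.85 (≈ $14.7168 each)
After Purchase 2: 551 on hand, pool $8,357.35 (≈ $15.1676 each)
After Purchase 3: 714 on hand, pool $10,892.00 (≈ $15.2549 each)
After Purchase 4: 928 on hand, pool $13,716.80 (≈ $14.7810 each)
Sale 1, sell 745: 745/928 × $13,716.80 → $11,011.87
After Purchase 5: 308 on hand, pool $4,698.68 (≈ $15.2555 each)
Sale 2, sell 140: 140/308 × $4,698.68 → $2,135.76
After Purchase 6: 265 on hand, pool $4,226.47 (≈ $15.9489 each)
Total COGS = $11,011.87 + $2,135.76 = $13,147.63
Ending inventory (cost pool remaining) = $4,226.47
Check: goods available $17,374.10 = COGS $13,147.63 + ending $4,226.47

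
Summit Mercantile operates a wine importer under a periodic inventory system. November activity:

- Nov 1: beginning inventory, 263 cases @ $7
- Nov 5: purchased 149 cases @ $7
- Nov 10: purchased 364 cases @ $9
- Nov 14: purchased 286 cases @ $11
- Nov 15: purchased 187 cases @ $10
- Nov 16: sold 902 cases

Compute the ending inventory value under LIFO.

Nov 16, 902 sold [LIFO — newest first]: 187 @ $10 + 286 @ $11 + 364 @ $9 + 65 @ $7 = $8,747
Ending inventory: 263 @ $7 + 84 @ $7 = $2,429
Check: goods available $11,176 = COGS $8,747 + ending $2,429

Ending inventory = $2,429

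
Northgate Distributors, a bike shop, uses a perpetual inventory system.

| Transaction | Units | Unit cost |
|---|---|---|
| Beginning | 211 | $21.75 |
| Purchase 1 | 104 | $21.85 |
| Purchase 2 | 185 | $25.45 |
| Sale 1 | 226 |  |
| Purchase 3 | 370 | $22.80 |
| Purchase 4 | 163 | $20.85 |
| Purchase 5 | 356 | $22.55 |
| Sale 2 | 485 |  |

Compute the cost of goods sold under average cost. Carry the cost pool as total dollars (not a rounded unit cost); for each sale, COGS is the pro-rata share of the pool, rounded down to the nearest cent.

After Beginning: 211 on hand, pool $4,589.25 (≈ $21.7500 each)
After Purchase 1: 315 on hand, pool $6,861.65 (≈ $21.7830 each)
After Purchase 2: 500 on hand, pool $11,569.90 (≈ $23.1398 each)
Sale 1, sell 226: 226/500 × $11,569.90 → $5,229.59
After Purchase 3: 644 on hand, pool $14,776.31 (≈ $22.9446 each)
After Purchase 4: 807 on hand, pool $18,174.86 (≈ $22.5215 each)
After Purchase 5: 1163 on hand, pool $26,202.66 (≈ $22.5302 each)
Sale 2, sell 485: 485/1163 × $26,202.66 → $10,927.16
Total COGS = $5,229.59 + $10,927.16 = $16,156.75
Ending inventory (cost pool remaining) = $15,275.50

COGS = $16,156.75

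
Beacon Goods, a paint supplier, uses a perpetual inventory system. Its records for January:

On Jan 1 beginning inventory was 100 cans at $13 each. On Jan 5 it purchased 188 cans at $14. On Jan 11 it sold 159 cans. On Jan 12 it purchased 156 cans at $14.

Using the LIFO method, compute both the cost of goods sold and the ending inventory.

COGS = $2,226; ending inventory = $3,890

Jan 11, 159 sold [LIFO — newest first]: 159 @ $14 = $2,226
Ending inventory: 100 @ $13 + 29 @ $14 + 156 @ $14 = $3,890
Check: goods available $6,116 = COGS $2,226 + ending $3,890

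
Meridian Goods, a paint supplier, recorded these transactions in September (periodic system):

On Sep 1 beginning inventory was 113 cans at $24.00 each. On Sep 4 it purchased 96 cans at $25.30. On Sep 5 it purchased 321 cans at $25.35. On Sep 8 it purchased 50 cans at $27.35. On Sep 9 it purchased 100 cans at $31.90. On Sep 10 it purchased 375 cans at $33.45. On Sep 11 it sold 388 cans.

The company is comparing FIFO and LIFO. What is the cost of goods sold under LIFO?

COGS = $12,958.45

FIFO COGS: 113 @ $24.00 + 96 @ $25.30 + 179 @ $25.35 = $9,678.45
LIFO COGS: 375 @ $33.45 + 13 @ $31.90 = $12,958.45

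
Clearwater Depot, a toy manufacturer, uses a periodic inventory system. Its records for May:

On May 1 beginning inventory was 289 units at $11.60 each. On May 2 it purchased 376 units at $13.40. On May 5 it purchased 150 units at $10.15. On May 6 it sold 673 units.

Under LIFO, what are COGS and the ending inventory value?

COGS = $8,266.10; ending inventory = $1,647.20

May 6, 673 sold [LIFO — newest first]: 150 @ $10.15 + 376 @ $13.40 + 147 @ $11.60 = $8,266.10
Ending inventory: 142 @ $11.60 = $1,647.20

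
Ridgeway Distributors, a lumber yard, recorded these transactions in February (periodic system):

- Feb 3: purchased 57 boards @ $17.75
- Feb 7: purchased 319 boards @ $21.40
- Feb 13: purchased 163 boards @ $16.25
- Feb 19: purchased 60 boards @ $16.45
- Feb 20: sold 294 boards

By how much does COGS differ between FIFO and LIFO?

FIFO COGS: 57 @ $17.75 + 237 @ $21.40 = $6,083.55
LIFO COGS: 60 @ $16.45 + 163 @ $16.25 + 71 @ $21.40 = $5,155.15
Difference = |$6,083.55 − $5,155.15| = $928.40

$928.40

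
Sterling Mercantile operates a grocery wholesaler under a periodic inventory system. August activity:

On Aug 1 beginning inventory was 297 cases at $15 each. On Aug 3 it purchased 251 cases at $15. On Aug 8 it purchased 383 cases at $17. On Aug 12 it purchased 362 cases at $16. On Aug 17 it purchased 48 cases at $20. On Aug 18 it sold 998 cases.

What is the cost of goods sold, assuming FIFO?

COGS = $15,803

Aug 18, 998 sold [FIFO — oldest first]: 297 @ $15 + 251 @ $15 + 383 @ $17 + 67 @ $16 = $15,803
Ending inventory: 295 @ $16 + 48 @ $20 = $5,680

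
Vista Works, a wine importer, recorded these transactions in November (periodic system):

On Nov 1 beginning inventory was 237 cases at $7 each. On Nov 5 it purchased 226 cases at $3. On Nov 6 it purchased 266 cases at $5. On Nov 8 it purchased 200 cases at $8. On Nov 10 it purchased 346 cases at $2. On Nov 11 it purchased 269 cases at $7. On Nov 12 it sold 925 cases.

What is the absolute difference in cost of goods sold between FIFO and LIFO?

FIFO COGS: 237 @ $7 + 226 @ $3 + 266 @ $5 + 196 @ $8 = $5,235
LIFO COGS: 269 @ $7 + 346 @ $2 + 200 @ $8 + 110 @ $5 = $4,725
Difference = |$5,235 − $4,725| = $510

$510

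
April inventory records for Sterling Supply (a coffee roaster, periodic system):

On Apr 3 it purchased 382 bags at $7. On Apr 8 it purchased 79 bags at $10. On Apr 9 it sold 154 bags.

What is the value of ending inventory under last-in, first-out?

Apr 9, 154 sold [LIFO — newest first]: 79 @ $10 + 75 @ $7 = $1,315
Ending inventory: 307 @ $7 = $2,149
Check: goods available $3,464 = COGS $1,315 + ending $2,149

Ending inventory = $2,149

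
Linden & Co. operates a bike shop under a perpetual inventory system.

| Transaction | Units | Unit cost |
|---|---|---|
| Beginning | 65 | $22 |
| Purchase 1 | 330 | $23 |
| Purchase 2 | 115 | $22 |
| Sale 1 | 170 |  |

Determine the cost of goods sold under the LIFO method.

COGS = $3,795

Sale 1 (170) [LIFO — newest first]: 115 @ $22 + 55 @ $23 = $3,795
Ending inventory: 65 @ $22 + 275 @ $23 = $7,755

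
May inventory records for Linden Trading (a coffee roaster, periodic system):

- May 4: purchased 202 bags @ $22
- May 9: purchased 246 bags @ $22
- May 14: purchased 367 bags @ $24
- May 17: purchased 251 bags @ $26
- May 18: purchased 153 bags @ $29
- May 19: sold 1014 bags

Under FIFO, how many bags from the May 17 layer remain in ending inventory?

May 19, 1014 sold [FIFO — oldest first]: 202 @ $22 + 246 @ $22 + 367 @ $24 + 199 @ $26 = $23,838
Ending inventory: 52 @ $26 + 153 @ $29 = $5,789

52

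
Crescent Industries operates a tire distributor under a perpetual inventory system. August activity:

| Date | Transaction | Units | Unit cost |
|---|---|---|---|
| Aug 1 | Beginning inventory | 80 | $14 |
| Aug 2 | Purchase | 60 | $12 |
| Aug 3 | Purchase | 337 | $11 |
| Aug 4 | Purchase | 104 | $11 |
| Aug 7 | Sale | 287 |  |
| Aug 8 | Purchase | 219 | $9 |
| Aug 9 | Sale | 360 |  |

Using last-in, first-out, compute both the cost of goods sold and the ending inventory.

Aug 7, 287 sold [LIFO — newest first]: 104 @ $11 + 183 @ $11 = $3,157
Aug 9, 360 sold [LIFO — newest first]: 219 @ $9 + 141 @ $11 = $3,522
Total COGS = $3,157 + $3,522 = $6,679
Ending inventory: 80 @ $14 + 60 @ $12 + 13 @ $11 = $1,983

COGS = $6,679; ending inventory = $1,983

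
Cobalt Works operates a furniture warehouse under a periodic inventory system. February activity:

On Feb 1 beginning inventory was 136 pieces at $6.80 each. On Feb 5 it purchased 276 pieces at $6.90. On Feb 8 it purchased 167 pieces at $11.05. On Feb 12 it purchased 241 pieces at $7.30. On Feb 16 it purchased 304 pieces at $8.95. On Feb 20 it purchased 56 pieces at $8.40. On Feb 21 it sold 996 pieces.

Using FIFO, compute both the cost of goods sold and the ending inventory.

COGS = $8,009.05; ending inventory = $1,616.00

Feb 21, 996 sold [FIFO — oldest first]: 136 @ $6.80 + 276 @ $6.90 + 167 @ $11.05 + 241 @ $7.30 + 176 @ $8.95 = $8,009.05
Ending inventory: 128 @ $8.95 + 56 @ $8.40 = $1,616.00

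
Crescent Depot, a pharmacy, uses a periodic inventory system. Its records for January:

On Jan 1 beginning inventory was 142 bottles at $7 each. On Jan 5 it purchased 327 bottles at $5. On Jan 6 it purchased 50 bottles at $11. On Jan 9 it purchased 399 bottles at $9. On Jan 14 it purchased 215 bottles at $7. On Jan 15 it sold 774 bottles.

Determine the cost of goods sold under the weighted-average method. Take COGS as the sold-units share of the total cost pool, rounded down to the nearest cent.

COGS = $5,653.00

Jan 15, sell 774: 774/1133 × $8,275.00 → $5,653.00
Ending inventory (cost pool remaining) = $2,622.00
Check: goods available $8,275.00 = COGS $5,653.00 + ending $2,622.00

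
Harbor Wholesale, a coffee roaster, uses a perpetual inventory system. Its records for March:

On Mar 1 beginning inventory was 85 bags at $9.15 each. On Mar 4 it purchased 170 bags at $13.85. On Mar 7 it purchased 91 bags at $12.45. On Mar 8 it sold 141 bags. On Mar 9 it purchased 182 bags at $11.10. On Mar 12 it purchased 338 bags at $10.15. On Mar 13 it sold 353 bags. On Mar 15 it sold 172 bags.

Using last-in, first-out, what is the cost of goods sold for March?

COGS = $7,345.60

Mar 8, 141 sold [LIFO — newest first]: 91 @ $12.45 + 50 @ $13.85 = $1,825.45
Mar 13, 353 sold [LIFO — newest first]: 338 @ $10.15 + 15 @ $11.10 = $3,597.20
Mar 15, 172 sold [LIFO — newest first]: 167 @ $11.10 + 5 @ $13.85 = $1,922.95
Total COGS = $1,825.45 + $3,597.20 + $1,922.95 = $7,345.60
Ending inventory: 85 @ $9.15 + 115 @ $13.85 = $2,370.50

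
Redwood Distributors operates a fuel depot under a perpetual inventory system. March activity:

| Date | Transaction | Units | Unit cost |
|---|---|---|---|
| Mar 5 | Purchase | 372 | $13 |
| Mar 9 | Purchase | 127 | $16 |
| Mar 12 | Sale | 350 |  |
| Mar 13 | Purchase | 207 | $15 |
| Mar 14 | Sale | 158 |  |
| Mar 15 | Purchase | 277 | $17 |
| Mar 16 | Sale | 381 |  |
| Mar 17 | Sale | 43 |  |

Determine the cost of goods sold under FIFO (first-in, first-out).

Mar 12, 350 sold [FIFO — oldest first]: 350 @ $13 = $4,550
Mar 14, 158 sold [FIFO — oldest first]: 22 @ $13 + 127 @ $16 + 9 @ $15 = $2,453
Mar 16, 381 sold [FIFO — oldest first]: 198 @ $15 + 183 @ $17 = $6,081
Mar 17, 43 sold [FIFO — oldest first]: 43 @ $17 = $731
Total COGS = $4,550 + $2,453 + $6,081 + $731 = $13,815
Ending inventory: 51 @ $17 = $867

COGS = $13,815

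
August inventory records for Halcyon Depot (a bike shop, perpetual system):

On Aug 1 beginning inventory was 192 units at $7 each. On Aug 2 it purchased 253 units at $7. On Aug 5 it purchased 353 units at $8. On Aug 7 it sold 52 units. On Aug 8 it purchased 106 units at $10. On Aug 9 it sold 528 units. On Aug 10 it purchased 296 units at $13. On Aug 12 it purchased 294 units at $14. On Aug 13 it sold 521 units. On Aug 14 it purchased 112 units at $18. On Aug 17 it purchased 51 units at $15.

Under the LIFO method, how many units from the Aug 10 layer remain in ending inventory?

Aug 7, 52 sold [LIFO — newest first]: 52 @ $8 = $416
Aug 9, 528 sold [LIFO — newest first]: 106 @ $10 + 301 @ $8 + 121 @ $7 = $4,315
Aug 13, 521 sold [LIFO — newest first]: 294 @ $14 + 227 @ $13 = $7,067
Total COGS = $416 + $4,315 + $7,067 = $11,798
Ending inventory: 192 @ $7 + 132 @ $7 + 69 @ $13 + 112 @ $18 + 51 @ $15 = $5,946
Check: goods available $17,744 = COGS $11,798 + ending $5,946

69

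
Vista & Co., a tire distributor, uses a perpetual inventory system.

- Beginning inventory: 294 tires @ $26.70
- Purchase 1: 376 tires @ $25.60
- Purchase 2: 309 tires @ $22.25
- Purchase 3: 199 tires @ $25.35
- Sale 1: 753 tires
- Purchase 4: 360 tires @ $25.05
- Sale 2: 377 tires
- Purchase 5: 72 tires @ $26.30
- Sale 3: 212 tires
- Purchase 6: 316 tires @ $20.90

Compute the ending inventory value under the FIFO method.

Ending inventory = $13,407.80

Sale 1 (753) [FIFO — oldest first]: 294 @ $26.70 + 376 @ $25.60 + 83 @ $22.25 = $19,322.15
Sale 2 (377) [FIFO — oldest first]: 226 @ $22.25 + 151 @ $25.35 = $8,856.35
Sale 3 (212) [FIFO — oldest first]: 48 @ $25.35 + 164 @ $25.05 = $5,325.00
Total COGS = $19,322.15 + $8,856.35 + $5,325.00 = $33,503.50
Ending inventory: 196 @ $25.05 + 72 @ $26.30 + 316 @ $20.90 = $13,407.80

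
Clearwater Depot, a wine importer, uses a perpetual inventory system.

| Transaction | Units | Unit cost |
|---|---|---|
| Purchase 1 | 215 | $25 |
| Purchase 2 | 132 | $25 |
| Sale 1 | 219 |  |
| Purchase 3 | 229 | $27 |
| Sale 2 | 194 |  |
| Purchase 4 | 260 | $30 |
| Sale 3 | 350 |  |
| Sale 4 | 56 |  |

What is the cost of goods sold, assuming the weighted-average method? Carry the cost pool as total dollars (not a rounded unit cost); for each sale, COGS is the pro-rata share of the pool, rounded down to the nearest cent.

After Purchase 1: 215 on hand, pool $5,375.00 (≈ $25.0000 each)
After Purchase 2: 347 on hand, pool $8,675.00 (≈ $25.0000 each)
Sale 1, sell 219: 219/347 × $8,675.00 → $5,475.00
After Purchase 3: 357 on hand, pool $9,383.00 (≈ $26.2829 each)
Sale 2, sell 194: 194/357 × $9,383.00 → $5,098.88
After Purchase 4: 423 on hand, pool $12,084.12 (≈ $28.5677 each)
Sale 3, sell 350: 350/423 × $12,084.12 → $9,998.68
Sale 4, sell 56: 56/73 × $2,085.44 → $1,599.78
Total COGS = $5,475.00 + $5,098.88 + $9,998.68 + $1,599.78 = $22,172.34
Ending inventory (cost pool remaining) = $485.66

COGS = $22,172.34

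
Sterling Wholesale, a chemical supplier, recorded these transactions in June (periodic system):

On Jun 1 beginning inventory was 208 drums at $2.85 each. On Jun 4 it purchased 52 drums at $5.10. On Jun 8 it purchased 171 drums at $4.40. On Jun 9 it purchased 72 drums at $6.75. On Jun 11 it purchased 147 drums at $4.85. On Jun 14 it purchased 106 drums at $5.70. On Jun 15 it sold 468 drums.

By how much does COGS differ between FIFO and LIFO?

FIFO COGS: 208 @ $2.85 + 52 @ $5.10 + 171 @ $4.40 + 37 @ $6.75 = $1,860.15
LIFO COGS: 106 @ $5.70 + 147 @ $4.85 + 72 @ $6.75 + 143 @ $4.40 = $2,432.35
Difference = |$1,860.15 − $2,432.35| = $572.20

$572.20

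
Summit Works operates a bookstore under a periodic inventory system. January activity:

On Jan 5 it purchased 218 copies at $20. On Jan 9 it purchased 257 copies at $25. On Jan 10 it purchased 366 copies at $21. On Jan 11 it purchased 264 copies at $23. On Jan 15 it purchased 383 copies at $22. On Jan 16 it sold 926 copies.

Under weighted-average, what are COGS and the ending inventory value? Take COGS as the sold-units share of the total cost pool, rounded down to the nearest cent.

COGS = $20,516.99; ending inventory = $12,452.01

Jan 16, sell 926: 926/1488 × $32,969.00 → $20,516.99
Ending inventory (cost pool remaining) = $12,452.01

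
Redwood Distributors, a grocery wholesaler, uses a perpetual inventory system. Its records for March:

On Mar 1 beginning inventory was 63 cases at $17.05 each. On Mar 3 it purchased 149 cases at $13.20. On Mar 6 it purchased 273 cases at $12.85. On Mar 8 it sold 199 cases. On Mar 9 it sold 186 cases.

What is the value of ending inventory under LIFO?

Ending inventory = $1,562.55

Mar 8, 199 sold [LIFO — newest first]: 199 @ $12.85 = $2,557.15
Mar 9, 186 sold [LIFO — newest first]: 74 @ $12.85 + 112 @ $13.20 = $2,429.30
Total COGS = $2,557.15 + $2,429.30 = $4,986.45
Ending inventory: 63 @ $17.05 + 37 @ $13.20 = $1,562.55
Check: goods available $6,549.00 = COGS $4,986.45 + ending $1,562.55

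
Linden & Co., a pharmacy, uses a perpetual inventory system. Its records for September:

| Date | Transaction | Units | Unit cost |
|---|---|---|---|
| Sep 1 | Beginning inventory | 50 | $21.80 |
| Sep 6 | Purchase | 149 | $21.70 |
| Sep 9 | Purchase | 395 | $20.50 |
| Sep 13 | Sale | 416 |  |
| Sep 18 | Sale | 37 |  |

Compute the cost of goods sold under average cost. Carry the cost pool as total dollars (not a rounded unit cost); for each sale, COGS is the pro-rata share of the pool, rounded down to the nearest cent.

After Sep 1: 50 on hand, pool $1,090.00 (≈ $21.8000 each)
After Sep 6: 199 on hand, pool $4,323.30 (≈ $21.7251 each)
After Sep 9: 594 on hand, pool $12,420.80 (≈ $20.9104 each)
Sep 13, sell 416: 416/594 × $12,420.80 → $8,698.74
Sep 18, sell 37: 37/178 × $3,722.06 → $773.68
Total COGS = $8,698.74 + $773.68 = $9,472.42
Ending inventory (cost pool remaining) = $2,948.38
Check: goods available $12,420.80 = COGS $9,472.42 + ending $2,948.38

COGS = $9,472.42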